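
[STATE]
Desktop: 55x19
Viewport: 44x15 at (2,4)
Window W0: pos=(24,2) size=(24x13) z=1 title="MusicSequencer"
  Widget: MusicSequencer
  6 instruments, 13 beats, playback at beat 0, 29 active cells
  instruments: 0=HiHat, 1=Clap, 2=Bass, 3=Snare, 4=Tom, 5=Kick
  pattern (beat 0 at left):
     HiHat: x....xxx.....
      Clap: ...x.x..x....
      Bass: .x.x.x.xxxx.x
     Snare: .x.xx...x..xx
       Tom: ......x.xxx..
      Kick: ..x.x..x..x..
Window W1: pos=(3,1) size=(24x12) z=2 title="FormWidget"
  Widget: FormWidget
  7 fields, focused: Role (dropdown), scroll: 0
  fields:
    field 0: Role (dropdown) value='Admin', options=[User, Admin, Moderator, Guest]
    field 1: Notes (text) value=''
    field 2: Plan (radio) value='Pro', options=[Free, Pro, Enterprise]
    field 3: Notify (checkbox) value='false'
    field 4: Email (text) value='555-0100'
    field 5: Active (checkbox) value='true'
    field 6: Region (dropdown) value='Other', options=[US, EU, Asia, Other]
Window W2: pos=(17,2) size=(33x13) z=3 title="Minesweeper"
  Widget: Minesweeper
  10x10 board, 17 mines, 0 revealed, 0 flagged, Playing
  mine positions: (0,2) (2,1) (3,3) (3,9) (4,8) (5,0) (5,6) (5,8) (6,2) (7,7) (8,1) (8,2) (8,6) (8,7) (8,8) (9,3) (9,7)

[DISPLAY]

 ┃> Role:      ┠────────────────────────────
 ┃  Notes:     ┃■■■■■■■■■■                  
 ┃  Plan:      ┃■■■■■■■■■■                  
 ┃  Notify:    ┃■■■■■■■■■■                  
 ┃  Email:     ┃■■■■■■■■■■                  
 ┃  Active:    ┃■■■■■■■■■■                  
 ┃  Region:    ┃■■■■■■■■■■                  
 ┃             ┃■■■■■■■■■■                  
 ┗━━━━━━━━━━━━━┃■■■■■■■■■■                  
               ┃■■■■■■■■■■                  
               ┗━━━━━━━━━━━━━━━━━━━━━━━━━━━━
                                            
                                            
                                            
                                            


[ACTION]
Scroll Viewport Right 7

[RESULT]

e:      ┠───────────────────────────────┨   
es:     ┃■■■■■■■■■■                     ┃   
n:      ┃■■■■■■■■■■                     ┃   
ify:    ┃■■■■■■■■■■                     ┃   
il:     ┃■■■■■■■■■■                     ┃   
ive:    ┃■■■■■■■■■■                     ┃   
ion:    ┃■■■■■■■■■■                     ┃   
        ┃■■■■■■■■■■                     ┃   
━━━━━━━━┃■■■■■■■■■■                     ┃   
        ┃■■■■■■■■■■                     ┃   
        ┗━━━━━━━━━━━━━━━━━━━━━━━━━━━━━━━┛   
                                            
                                            
                                            
                                            


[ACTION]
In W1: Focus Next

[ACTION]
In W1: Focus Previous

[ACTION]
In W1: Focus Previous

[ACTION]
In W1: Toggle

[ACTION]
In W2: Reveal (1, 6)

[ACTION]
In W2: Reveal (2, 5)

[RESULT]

e:      ┠───────────────────────────────┨   
es:     ┃■■■1                           ┃   
n:      ┃■■■1                           ┃   
ify:    ┃■■■11   11                     ┃   
il:     ┃■■■■1  12■                     ┃   
ive:    ┃■■■■1113■■                     ┃   
ion:    ┃■■■■■■■■■■                     ┃   
        ┃■■■■■■■■■■                     ┃   
━━━━━━━━┃■■■■■■■■■■                     ┃   
        ┃■■■■■■■■■■                     ┃   
        ┗━━━━━━━━━━━━━━━━━━━━━━━━━━━━━━━┛   
                                            
                                            
                                            
                                            


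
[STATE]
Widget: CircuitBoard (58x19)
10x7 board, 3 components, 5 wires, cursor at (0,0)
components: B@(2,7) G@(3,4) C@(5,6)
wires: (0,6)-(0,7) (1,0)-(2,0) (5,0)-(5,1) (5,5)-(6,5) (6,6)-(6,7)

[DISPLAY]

   0 1 2 3 4 5 6 7 8 9                                    
0  [.]                      · ─ ·                         
                                                          
1   ·                                                     
    │                                                     
2   ·                           B                         
                                                          
3                   G                                     
                                                          
4                                                         
                                                          
5   · ─ ·               ·   C                             
                        │                                 
6                       ·   · ─ ·                         
Cursor: (0,0)                                             
                                                          
                                                          
                                                          
                                                          


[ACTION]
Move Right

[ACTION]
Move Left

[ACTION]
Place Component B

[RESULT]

   0 1 2 3 4 5 6 7 8 9                                    
0  [B]                      · ─ ·                         
                                                          
1   ·                                                     
    │                                                     
2   ·                           B                         
                                                          
3                   G                                     
                                                          
4                                                         
                                                          
5   · ─ ·               ·   C                             
                        │                                 
6                       ·   · ─ ·                         
Cursor: (0,0)                                             
                                                          
                                                          
                                                          
                                                          


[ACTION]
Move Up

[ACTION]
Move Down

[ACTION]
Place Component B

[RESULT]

   0 1 2 3 4 5 6 7 8 9                                    
0   B                       · ─ ·                         
                                                          
1  [B]                                                    
    │                                                     
2   ·                           B                         
                                                          
3                   G                                     
                                                          
4                                                         
                                                          
5   · ─ ·               ·   C                             
                        │                                 
6                       ·   · ─ ·                         
Cursor: (1,0)                                             
                                                          
                                                          
                                                          
                                                          


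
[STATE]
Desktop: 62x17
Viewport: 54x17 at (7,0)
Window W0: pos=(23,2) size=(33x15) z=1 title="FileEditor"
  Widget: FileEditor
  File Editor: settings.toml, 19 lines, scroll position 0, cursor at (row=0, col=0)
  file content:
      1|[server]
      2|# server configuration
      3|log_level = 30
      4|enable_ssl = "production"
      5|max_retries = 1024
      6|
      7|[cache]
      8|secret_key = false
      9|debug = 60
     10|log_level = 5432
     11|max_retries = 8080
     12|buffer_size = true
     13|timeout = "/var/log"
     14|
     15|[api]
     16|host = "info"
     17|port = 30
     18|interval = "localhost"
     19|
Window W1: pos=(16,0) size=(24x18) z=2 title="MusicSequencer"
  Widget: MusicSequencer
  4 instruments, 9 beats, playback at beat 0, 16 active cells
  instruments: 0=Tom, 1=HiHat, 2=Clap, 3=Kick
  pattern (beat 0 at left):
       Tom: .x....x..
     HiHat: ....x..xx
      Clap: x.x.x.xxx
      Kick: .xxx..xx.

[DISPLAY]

         ┏━━━━━━━━━━━━━━━━━━━━━━┓                     
         ┃ MusicSequencer       ┃                     
         ┠──────────────────────┨━━━━━━━━━━━━━━━┓     
         ┃      ▼12345678       ┃               ┃     
         ┃   Tom·█····█··       ┃───────────────┨     
         ┃ HiHat····█··██       ┃              ▲┃     
         ┃  Clap█·█·█·███       ┃ration        █┃     
         ┃  Kick·███··██·       ┃              ░┃     
         ┃                      ┃oduction"     ░┃     
         ┃                      ┃24            ░┃     
         ┃                      ┃              ░┃     
         ┃                      ┃              ░┃     
         ┃                      ┃se            ░┃     
         ┃                      ┃              ░┃     
         ┃                      ┃              ░┃     
         ┃                      ┃80            ▼┃     
         ┃                      ┃━━━━━━━━━━━━━━━┛     


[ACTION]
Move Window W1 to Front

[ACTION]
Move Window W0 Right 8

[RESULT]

         ┏━━━━━━━━━━━━━━━━━━━━━━┓                     
         ┃ MusicSequencer       ┃                     
         ┠──────────────────────┨━━━━━━━━━━━━━━━━━━━━━
         ┃      ▼12345678       ┃r                    
         ┃   Tom·█····█··       ┃─────────────────────
         ┃ HiHat····█··██       ┃                    ▲
         ┃  Clap█·█·█·███       ┃onfiguration        █
         ┃  Kick·███··██·       ┃= 30                ░
         ┃                      ┃ = "production"     ░
         ┃                      ┃s = 1024            ░
         ┃                      ┃                    ░
         ┃                      ┃                    ░
         ┃                      ┃ = false            ░
         ┃                      ┃                    ░
         ┃                      ┃= 5432              ░
         ┃                      ┃s = 8080            ▼
         ┃                      ┃━━━━━━━━━━━━━━━━━━━━━


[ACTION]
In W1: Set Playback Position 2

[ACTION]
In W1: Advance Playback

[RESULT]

         ┏━━━━━━━━━━━━━━━━━━━━━━┓                     
         ┃ MusicSequencer       ┃                     
         ┠──────────────────────┨━━━━━━━━━━━━━━━━━━━━━
         ┃      012▼45678       ┃r                    
         ┃   Tom·█····█··       ┃─────────────────────
         ┃ HiHat····█··██       ┃                    ▲
         ┃  Clap█·█·█·███       ┃onfiguration        █
         ┃  Kick·███··██·       ┃= 30                ░
         ┃                      ┃ = "production"     ░
         ┃                      ┃s = 1024            ░
         ┃                      ┃                    ░
         ┃                      ┃                    ░
         ┃                      ┃ = false            ░
         ┃                      ┃                    ░
         ┃                      ┃= 5432              ░
         ┃                      ┃s = 8080            ▼
         ┃                      ┃━━━━━━━━━━━━━━━━━━━━━


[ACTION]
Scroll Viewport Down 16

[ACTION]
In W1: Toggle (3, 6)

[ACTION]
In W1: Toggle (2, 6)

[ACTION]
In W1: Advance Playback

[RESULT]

         ┏━━━━━━━━━━━━━━━━━━━━━━┓                     
         ┃ MusicSequencer       ┃                     
         ┠──────────────────────┨━━━━━━━━━━━━━━━━━━━━━
         ┃      0123▼5678       ┃r                    
         ┃   Tom·█····█··       ┃─────────────────────
         ┃ HiHat····█··██       ┃                    ▲
         ┃  Clap█·█·█··██       ┃onfiguration        █
         ┃  Kick·███···█·       ┃= 30                ░
         ┃                      ┃ = "production"     ░
         ┃                      ┃s = 1024            ░
         ┃                      ┃                    ░
         ┃                      ┃                    ░
         ┃                      ┃ = false            ░
         ┃                      ┃                    ░
         ┃                      ┃= 5432              ░
         ┃                      ┃s = 8080            ▼
         ┃                      ┃━━━━━━━━━━━━━━━━━━━━━


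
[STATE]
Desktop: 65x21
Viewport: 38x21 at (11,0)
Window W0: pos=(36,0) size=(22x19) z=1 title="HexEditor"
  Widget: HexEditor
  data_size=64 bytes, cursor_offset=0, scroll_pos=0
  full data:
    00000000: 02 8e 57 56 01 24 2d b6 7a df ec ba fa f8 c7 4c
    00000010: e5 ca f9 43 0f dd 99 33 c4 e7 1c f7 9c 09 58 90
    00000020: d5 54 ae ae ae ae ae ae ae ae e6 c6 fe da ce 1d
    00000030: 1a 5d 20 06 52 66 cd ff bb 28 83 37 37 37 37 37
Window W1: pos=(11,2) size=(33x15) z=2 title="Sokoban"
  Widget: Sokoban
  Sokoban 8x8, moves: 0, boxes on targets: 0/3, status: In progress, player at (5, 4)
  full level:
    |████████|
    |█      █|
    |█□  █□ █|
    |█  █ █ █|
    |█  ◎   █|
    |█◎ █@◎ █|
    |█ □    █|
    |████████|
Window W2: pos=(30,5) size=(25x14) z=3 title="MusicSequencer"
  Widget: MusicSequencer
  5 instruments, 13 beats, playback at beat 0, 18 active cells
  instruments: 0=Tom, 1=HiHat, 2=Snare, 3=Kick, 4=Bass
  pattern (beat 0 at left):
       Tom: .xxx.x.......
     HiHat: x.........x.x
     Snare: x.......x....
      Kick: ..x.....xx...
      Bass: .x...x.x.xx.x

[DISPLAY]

                         ┏━━━━━━━━━━━━
                         ┃ HexEditor  
┏━━━━━━━━━━━━━━━━━━━━━━━━━━━━━━━┓─────
┃ Sokoban                       ┃0  02
┠───────────────────────────────┨0  e5
┃████████          ┏━━━━━━━━━━━━━━━━━━
┃█      █          ┃ MusicSequencer   
┃█□  █□ █          ┠──────────────────
┃█  █ █ █          ┃      ▼12345678901
┃█  ◎   █          ┃   Tom·███·█······
┃█◎ █@◎ █          ┃ HiHat█·········█·
┃█ □    █          ┃ Snare█·······█···
┃████████          ┃  Kick··█·····██··
┃Moves: 0  0/3     ┃  Bass·█···█·█·██·
┃                  ┃                  
┃                  ┃                  
┗━━━━━━━━━━━━━━━━━━┃                  
                   ┃                  
                   ┗━━━━━━━━━━━━━━━━━━
                                      
                                      


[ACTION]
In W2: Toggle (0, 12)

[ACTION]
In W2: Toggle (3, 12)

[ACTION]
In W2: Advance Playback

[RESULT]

                         ┏━━━━━━━━━━━━
                         ┃ HexEditor  
┏━━━━━━━━━━━━━━━━━━━━━━━━━━━━━━━┓─────
┃ Sokoban                       ┃0  02
┠───────────────────────────────┨0  e5
┃████████          ┏━━━━━━━━━━━━━━━━━━
┃█      █          ┃ MusicSequencer   
┃█□  █□ █          ┠──────────────────
┃█  █ █ █          ┃      0▼2345678901
┃█  ◎   █          ┃   Tom·███·█······
┃█◎ █@◎ █          ┃ HiHat█·········█·
┃█ □    █          ┃ Snare█·······█···
┃████████          ┃  Kick··█·····██··
┃Moves: 0  0/3     ┃  Bass·█···█·█·██·
┃                  ┃                  
┃                  ┃                  
┗━━━━━━━━━━━━━━━━━━┃                  
                   ┃                  
                   ┗━━━━━━━━━━━━━━━━━━
                                      
                                      


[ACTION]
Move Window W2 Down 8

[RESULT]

                         ┏━━━━━━━━━━━━
                         ┃ HexEditor  
┏━━━━━━━━━━━━━━━━━━━━━━━━━━━━━━━┓─────
┃ Sokoban                       ┃0  02
┠───────────────────────────────┨0  e5
┃████████                       ┃0  d5
┃█      █                       ┃0  1a
┃█□  █□ █          ┏━━━━━━━━━━━━━━━━━━
┃█  █ █ █          ┃ MusicSequencer   
┃█  ◎   █          ┠──────────────────
┃█◎ █@◎ █          ┃      0▼2345678901
┃█ □    █          ┃   Tom·███·█······
┃████████          ┃ HiHat█·········█·
┃Moves: 0  0/3     ┃ Snare█·······█···
┃                  ┃  Kick··█·····██··
┃                  ┃  Bass·█···█·█·██·
┗━━━━━━━━━━━━━━━━━━┃                  
                   ┃                  
                   ┃                  
                   ┃                  
                   ┗━━━━━━━━━━━━━━━━━━


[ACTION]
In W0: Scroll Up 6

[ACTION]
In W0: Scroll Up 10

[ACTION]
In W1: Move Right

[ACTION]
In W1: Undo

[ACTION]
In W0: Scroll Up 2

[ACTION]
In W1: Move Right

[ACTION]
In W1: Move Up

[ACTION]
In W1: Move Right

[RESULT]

                         ┏━━━━━━━━━━━━
                         ┃ HexEditor  
┏━━━━━━━━━━━━━━━━━━━━━━━━━━━━━━━┓─────
┃ Sokoban                       ┃0  02
┠───────────────────────────────┨0  e5
┃████████                       ┃0  d5
┃█      █                       ┃0  1a
┃█□  █□ █          ┏━━━━━━━━━━━━━━━━━━
┃█  █ █ █          ┃ MusicSequencer   
┃█  ◎  @█          ┠──────────────────
┃█◎ █ ◎ █          ┃      0▼2345678901
┃█ □    █          ┃   Tom·███·█······
┃████████          ┃ HiHat█·········█·
┃Moves: 3  0/3     ┃ Snare█·······█···
┃                  ┃  Kick··█·····██··
┃                  ┃  Bass·█···█·█·██·
┗━━━━━━━━━━━━━━━━━━┃                  
                   ┃                  
                   ┃                  
                   ┃                  
                   ┗━━━━━━━━━━━━━━━━━━


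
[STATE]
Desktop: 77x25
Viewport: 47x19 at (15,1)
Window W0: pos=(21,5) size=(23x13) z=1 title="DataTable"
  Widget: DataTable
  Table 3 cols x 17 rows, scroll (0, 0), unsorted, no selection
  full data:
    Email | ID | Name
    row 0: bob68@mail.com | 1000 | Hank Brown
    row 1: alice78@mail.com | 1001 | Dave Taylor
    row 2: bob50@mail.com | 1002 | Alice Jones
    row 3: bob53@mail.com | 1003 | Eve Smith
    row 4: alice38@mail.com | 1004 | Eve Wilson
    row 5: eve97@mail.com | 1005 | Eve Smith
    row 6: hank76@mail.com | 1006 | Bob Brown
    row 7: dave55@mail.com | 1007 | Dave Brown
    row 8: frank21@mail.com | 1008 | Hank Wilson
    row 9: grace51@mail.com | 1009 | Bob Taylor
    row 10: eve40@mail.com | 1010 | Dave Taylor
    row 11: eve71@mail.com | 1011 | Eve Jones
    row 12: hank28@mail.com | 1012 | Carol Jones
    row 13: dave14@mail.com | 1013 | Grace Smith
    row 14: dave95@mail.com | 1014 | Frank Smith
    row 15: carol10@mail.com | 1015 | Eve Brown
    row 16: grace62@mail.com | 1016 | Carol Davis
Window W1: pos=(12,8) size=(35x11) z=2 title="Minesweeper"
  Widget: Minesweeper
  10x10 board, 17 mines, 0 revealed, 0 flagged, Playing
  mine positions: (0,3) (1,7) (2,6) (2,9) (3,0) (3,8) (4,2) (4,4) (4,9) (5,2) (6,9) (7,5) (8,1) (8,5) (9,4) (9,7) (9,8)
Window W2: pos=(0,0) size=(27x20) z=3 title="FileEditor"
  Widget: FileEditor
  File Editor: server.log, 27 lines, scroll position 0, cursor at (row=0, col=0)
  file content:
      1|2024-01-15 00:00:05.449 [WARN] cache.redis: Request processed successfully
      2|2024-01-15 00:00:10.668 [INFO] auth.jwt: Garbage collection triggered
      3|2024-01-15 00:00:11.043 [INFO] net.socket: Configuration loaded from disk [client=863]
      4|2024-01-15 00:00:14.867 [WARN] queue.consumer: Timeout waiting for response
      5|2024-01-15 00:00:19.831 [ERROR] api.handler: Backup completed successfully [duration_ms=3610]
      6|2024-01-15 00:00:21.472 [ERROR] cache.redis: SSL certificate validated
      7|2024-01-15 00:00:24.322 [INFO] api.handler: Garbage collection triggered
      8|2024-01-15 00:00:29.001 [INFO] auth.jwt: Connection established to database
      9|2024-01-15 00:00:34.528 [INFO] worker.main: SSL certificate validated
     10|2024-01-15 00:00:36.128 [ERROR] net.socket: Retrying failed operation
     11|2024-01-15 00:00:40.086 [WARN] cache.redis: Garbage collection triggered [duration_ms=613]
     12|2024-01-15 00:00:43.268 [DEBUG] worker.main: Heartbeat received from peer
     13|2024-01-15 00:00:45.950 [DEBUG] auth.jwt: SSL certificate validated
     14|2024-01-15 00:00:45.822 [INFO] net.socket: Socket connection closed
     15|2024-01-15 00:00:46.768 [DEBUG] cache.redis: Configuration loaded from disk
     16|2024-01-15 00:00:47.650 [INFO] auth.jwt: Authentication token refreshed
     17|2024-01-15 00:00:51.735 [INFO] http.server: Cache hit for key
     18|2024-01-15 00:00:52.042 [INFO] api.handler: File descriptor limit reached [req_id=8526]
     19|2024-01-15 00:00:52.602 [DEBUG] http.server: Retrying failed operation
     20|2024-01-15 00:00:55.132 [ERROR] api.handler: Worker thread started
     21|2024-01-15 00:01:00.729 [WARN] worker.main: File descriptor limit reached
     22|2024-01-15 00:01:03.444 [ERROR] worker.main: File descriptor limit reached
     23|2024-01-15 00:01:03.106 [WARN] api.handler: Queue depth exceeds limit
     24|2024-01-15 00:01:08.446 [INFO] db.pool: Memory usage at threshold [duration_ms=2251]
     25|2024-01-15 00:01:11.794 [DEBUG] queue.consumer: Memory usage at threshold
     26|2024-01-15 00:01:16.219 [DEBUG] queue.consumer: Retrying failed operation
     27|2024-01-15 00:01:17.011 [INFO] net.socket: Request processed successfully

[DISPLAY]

           ┃                                   
───────────┨                                   
00:05.449 ▲┃                                   
00:10.668 █┃                                   
00:11.043 ░┃━━━━━━━━━━━━━━━━┓                  
00:14.867 ░┃Table           ┃                  
00:19.831 ░┃────────────────┨                  
00:21.472 ░┃━━━━━━━━━━━━━━━━━━━┓               
00:24.322 ░┃                   ┃               
00:29.001 ░┃───────────────────┨               
00:34.528 ░┃                   ┃               
00:36.128 ░┃                   ┃               
00:40.086 ░┃                   ┃               
00:43.268 ░┃                   ┃               
00:45.950 ░┃                   ┃               
00:45.822 ░┃                   ┃               
00:46.768 ░┃                   ┃               
00:47.650 ▼┃━━━━━━━━━━━━━━━━━━━┛               
━━━━━━━━━━━┛                                   


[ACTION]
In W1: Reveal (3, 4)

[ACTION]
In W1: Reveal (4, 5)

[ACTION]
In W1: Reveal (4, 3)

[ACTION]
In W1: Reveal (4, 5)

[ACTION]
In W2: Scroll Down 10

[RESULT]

           ┃                                   
───────────┨                                   
00:40.086 ▲┃                                   
00:43.268 ░┃                                   
00:45.950 ░┃━━━━━━━━━━━━━━━━┓                  
00:45.822 ░┃Table           ┃                  
00:46.768 ░┃────────────────┨                  
00:47.650 ░┃━━━━━━━━━━━━━━━━━━━┓               
00:51.735 ░┃                   ┃               
00:52.042 ░┃───────────────────┨               
00:52.602 ░┃                   ┃               
00:55.132 ░┃                   ┃               
01:00.729 ░┃                   ┃               
01:03.444 ░┃                   ┃               
01:03.106 ░┃                   ┃               
01:08.446 █┃                   ┃               
01:11.794 ░┃                   ┃               
01:16.219 ▼┃━━━━━━━━━━━━━━━━━━━┛               
━━━━━━━━━━━┛                                   


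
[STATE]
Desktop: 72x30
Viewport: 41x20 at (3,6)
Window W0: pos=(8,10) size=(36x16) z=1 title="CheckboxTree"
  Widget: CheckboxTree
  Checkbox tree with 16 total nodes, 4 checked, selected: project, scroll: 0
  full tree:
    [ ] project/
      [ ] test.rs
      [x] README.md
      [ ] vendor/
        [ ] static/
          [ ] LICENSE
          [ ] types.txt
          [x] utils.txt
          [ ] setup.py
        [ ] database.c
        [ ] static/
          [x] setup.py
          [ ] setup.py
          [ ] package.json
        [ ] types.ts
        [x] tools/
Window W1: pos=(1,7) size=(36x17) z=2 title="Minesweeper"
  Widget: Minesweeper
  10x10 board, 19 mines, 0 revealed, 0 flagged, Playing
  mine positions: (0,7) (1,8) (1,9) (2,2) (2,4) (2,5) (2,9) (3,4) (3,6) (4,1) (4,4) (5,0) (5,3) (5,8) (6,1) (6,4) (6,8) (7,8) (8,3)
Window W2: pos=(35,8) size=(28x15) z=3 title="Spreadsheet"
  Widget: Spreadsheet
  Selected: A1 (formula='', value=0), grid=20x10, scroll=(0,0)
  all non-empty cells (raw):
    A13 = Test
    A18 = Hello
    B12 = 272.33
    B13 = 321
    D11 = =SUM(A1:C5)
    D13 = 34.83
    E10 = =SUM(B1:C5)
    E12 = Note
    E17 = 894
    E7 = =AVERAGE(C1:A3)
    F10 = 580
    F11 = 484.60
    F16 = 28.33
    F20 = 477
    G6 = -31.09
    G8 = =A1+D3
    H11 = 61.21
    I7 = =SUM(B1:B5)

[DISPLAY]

                                         
━━━━━━━━━━━━━━━━━━━━━━━━━━━━━━━━━┓       
Minesweeper                     ┏━━━━━━━━
────────────────────────────────┃ Spreads
■■■■■■■■■                       ┠────────
■■■■■■■■■                       ┃A1:     
■■■■■■■■■                       ┃       A
■■■■■■■■■                       ┃--------
■■■■■■■■■                       ┃  1     
■■■■■■■■■                       ┃  2     
■■■■■■■■■                       ┃  3     
■■■■■■■■■                       ┃  4     
■■■■■■■■■                       ┃  5     
■■■■■■■■■                       ┃  6     
                                ┃  7     
                                ┃  8     
                                ┗━━━━━━━━
━━━━━━━━━━━━━━━━━━━━━━━━━━━━━━━━━┛      ┃
     ┃       [x] setup.py               ┃
     ┗━━━━━━━━━━━━━━━━━━━━━━━━━━━━━━━━━━┛


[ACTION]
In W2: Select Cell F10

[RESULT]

                                         
━━━━━━━━━━━━━━━━━━━━━━━━━━━━━━━━━┓       
Minesweeper                     ┏━━━━━━━━
────────────────────────────────┃ Spreads
■■■■■■■■■                       ┠────────
■■■■■■■■■                       ┃F10: 580
■■■■■■■■■                       ┃       A
■■■■■■■■■                       ┃--------
■■■■■■■■■                       ┃  1     
■■■■■■■■■                       ┃  2     
■■■■■■■■■                       ┃  3     
■■■■■■■■■                       ┃  4     
■■■■■■■■■                       ┃  5     
■■■■■■■■■                       ┃  6     
                                ┃  7     
                                ┃  8     
                                ┗━━━━━━━━
━━━━━━━━━━━━━━━━━━━━━━━━━━━━━━━━━┛      ┃
     ┃       [x] setup.py               ┃
     ┗━━━━━━━━━━━━━━━━━━━━━━━━━━━━━━━━━━┛


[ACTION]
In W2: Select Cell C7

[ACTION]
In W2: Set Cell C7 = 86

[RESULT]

                                         
━━━━━━━━━━━━━━━━━━━━━━━━━━━━━━━━━┓       
Minesweeper                     ┏━━━━━━━━
────────────────────────────────┃ Spreads
■■■■■■■■■                       ┠────────
■■■■■■■■■                       ┃C7: 86  
■■■■■■■■■                       ┃       A
■■■■■■■■■                       ┃--------
■■■■■■■■■                       ┃  1     
■■■■■■■■■                       ┃  2     
■■■■■■■■■                       ┃  3     
■■■■■■■■■                       ┃  4     
■■■■■■■■■                       ┃  5     
■■■■■■■■■                       ┃  6     
                                ┃  7     
                                ┃  8     
                                ┗━━━━━━━━
━━━━━━━━━━━━━━━━━━━━━━━━━━━━━━━━━┛      ┃
     ┃       [x] setup.py               ┃
     ┗━━━━━━━━━━━━━━━━━━━━━━━━━━━━━━━━━━┛


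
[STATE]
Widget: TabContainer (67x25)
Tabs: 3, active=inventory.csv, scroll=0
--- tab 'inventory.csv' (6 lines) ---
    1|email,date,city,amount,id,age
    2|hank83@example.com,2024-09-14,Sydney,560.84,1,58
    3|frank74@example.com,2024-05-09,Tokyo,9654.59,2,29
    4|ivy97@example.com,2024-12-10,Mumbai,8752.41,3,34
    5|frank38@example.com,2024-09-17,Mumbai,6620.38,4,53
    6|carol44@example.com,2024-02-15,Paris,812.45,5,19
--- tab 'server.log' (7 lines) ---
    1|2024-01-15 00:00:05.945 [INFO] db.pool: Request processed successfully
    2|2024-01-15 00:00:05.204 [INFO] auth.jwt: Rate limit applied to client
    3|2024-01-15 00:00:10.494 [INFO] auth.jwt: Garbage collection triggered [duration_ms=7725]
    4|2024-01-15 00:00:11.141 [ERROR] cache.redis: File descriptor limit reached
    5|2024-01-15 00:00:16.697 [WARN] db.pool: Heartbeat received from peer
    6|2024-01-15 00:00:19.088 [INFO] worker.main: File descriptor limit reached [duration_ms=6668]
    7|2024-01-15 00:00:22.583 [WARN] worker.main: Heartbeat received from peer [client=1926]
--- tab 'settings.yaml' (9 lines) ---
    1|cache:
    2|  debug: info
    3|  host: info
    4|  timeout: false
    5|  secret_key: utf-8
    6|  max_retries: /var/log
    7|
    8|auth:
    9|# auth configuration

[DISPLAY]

[inventory.csv]│ server.log │ settings.yaml                        
───────────────────────────────────────────────────────────────────
email,date,city,amount,id,age                                      
hank83@example.com,2024-09-14,Sydney,560.84,1,58                   
frank74@example.com,2024-05-09,Tokyo,9654.59,2,29                  
ivy97@example.com,2024-12-10,Mumbai,8752.41,3,34                   
frank38@example.com,2024-09-17,Mumbai,6620.38,4,53                 
carol44@example.com,2024-02-15,Paris,812.45,5,19                   
                                                                   
                                                                   
                                                                   
                                                                   
                                                                   
                                                                   
                                                                   
                                                                   
                                                                   
                                                                   
                                                                   
                                                                   
                                                                   
                                                                   
                                                                   
                                                                   
                                                                   


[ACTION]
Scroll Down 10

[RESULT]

[inventory.csv]│ server.log │ settings.yaml                        
───────────────────────────────────────────────────────────────────
carol44@example.com,2024-02-15,Paris,812.45,5,19                   
                                                                   
                                                                   
                                                                   
                                                                   
                                                                   
                                                                   
                                                                   
                                                                   
                                                                   
                                                                   
                                                                   
                                                                   
                                                                   
                                                                   
                                                                   
                                                                   
                                                                   
                                                                   
                                                                   
                                                                   
                                                                   
                                                                   


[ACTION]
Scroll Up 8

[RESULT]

[inventory.csv]│ server.log │ settings.yaml                        
───────────────────────────────────────────────────────────────────
email,date,city,amount,id,age                                      
hank83@example.com,2024-09-14,Sydney,560.84,1,58                   
frank74@example.com,2024-05-09,Tokyo,9654.59,2,29                  
ivy97@example.com,2024-12-10,Mumbai,8752.41,3,34                   
frank38@example.com,2024-09-17,Mumbai,6620.38,4,53                 
carol44@example.com,2024-02-15,Paris,812.45,5,19                   
                                                                   
                                                                   
                                                                   
                                                                   
                                                                   
                                                                   
                                                                   
                                                                   
                                                                   
                                                                   
                                                                   
                                                                   
                                                                   
                                                                   
                                                                   
                                                                   
                                                                   


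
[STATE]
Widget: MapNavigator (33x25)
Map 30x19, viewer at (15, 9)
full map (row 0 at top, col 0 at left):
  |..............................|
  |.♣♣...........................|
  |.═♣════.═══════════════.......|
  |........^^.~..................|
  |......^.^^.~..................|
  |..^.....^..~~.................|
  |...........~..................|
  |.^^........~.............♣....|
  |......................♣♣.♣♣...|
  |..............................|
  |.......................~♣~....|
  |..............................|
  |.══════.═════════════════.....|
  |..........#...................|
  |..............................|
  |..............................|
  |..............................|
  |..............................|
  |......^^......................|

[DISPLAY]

                                 
                                 
                                 
 ..............................  
 .♣♣...........................  
 .═♣════.═══════════════.......  
 ........^^.~..................  
 ......^.^^.~..................  
 ..^.....^..~~.................  
 ...........~..................  
 .^^........~.............♣....  
 ......................♣♣.♣♣...  
 ...............@..............  
 .......................~♣~....  
 ..............................  
 .══════.═════════════════.....  
 ..........#...................  
 ..............................  
 ..............................  
 ..............................  
 ..............................  
 ......^^......................  
                                 
                                 
                                 


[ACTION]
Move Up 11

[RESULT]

                                 
                                 
                                 
                                 
                                 
                                 
                                 
                                 
                                 
                                 
                                 
                                 
 ...............@..............  
 .♣♣...........................  
 .═♣════.═══════════════.......  
 ........^^.~..................  
 ......^.^^.~..................  
 ..^.....^..~~.................  
 ...........~..................  
 .^^........~.............♣....  
 ......................♣♣.♣♣...  
 ..............................  
 .......................~♣~....  
 ..............................  
 .══════.═════════════════.....  


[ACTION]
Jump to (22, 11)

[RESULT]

                                 
........................         
........................         
═.═══════════════.......         
..^^.~..................         
^.^^.~..................         
..^..~~.................         
.....~..................         
.....~.............♣....         
................♣♣.♣♣...         
........................         
.................~♣~....         
................@.......         
═.═════════════════.....         
....#...................         
........................         
........................         
........................         
........................         
^^......................         
                                 
                                 
                                 
                                 
                                 


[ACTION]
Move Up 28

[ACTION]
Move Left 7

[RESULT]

                                 
                                 
                                 
                                 
                                 
                                 
                                 
                                 
                                 
                                 
                                 
                                 
 ...............@..............  
 .♣♣...........................  
 .═♣════.═══════════════.......  
 ........^^.~..................  
 ......^.^^.~..................  
 ..^.....^..~~.................  
 ...........~..................  
 .^^........~.............♣....  
 ......................♣♣.♣♣...  
 ..............................  
 .......................~♣~....  
 ..............................  
 .══════.═════════════════.....  


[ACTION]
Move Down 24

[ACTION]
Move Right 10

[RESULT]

..~..................            
..~.............♣....            
.............♣♣.♣♣...            
.....................            
..............~♣~....            
.....................            
════════════════.....            
.#...................            
.....................            
.....................            
.....................            
.....................            
................@....            
                                 
                                 
                                 
                                 
                                 
                                 
                                 
                                 
                                 
                                 
                                 
                                 
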